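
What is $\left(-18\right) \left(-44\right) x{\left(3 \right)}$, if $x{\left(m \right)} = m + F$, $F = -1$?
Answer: $1584$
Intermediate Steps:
$x{\left(m \right)} = -1 + m$ ($x{\left(m \right)} = m - 1 = -1 + m$)
$\left(-18\right) \left(-44\right) x{\left(3 \right)} = \left(-18\right) \left(-44\right) \left(-1 + 3\right) = 792 \cdot 2 = 1584$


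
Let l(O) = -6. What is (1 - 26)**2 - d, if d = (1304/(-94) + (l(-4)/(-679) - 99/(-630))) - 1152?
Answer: 81638303/45590 ≈ 1790.7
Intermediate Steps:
d = -53144553/45590 (d = (1304/(-94) + (-6/(-679) - 99/(-630))) - 1152 = (1304*(-1/94) + (-6*(-1/679) - 99*(-1/630))) - 1152 = (-652/47 + (6/679 + 11/70)) - 1152 = (-652/47 + 161/970) - 1152 = -624873/45590 - 1152 = -53144553/45590 ≈ -1165.7)
(1 - 26)**2 - d = (1 - 26)**2 - 1*(-53144553/45590) = (-25)**2 + 53144553/45590 = 625 + 53144553/45590 = 81638303/45590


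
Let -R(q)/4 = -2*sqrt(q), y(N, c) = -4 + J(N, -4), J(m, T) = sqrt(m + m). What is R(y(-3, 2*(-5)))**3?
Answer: 512*(-4 + I*sqrt(6))**(3/2) ≈ -3817.6 - 3532.2*I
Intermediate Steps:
J(m, T) = sqrt(2)*sqrt(m) (J(m, T) = sqrt(2*m) = sqrt(2)*sqrt(m))
y(N, c) = -4 + sqrt(2)*sqrt(N)
R(q) = 8*sqrt(q) (R(q) = -(-8)*sqrt(q) = 8*sqrt(q))
R(y(-3, 2*(-5)))**3 = (8*sqrt(-4 + sqrt(2)*sqrt(-3)))**3 = (8*sqrt(-4 + sqrt(2)*(I*sqrt(3))))**3 = (8*sqrt(-4 + I*sqrt(6)))**3 = 512*(-4 + I*sqrt(6))**(3/2)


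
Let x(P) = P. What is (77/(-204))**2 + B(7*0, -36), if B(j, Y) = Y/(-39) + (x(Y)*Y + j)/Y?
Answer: -18899819/541008 ≈ -34.934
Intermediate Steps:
B(j, Y) = -Y/39 + (j + Y**2)/Y (B(j, Y) = Y/(-39) + (Y*Y + j)/Y = Y*(-1/39) + (Y**2 + j)/Y = -Y/39 + (j + Y**2)/Y)
(77/(-204))**2 + B(7*0, -36) = (77/(-204))**2 + ((38/39)*(-36) + (7*0)/(-36)) = (77*(-1/204))**2 + (-456/13 + 0*(-1/36)) = (-77/204)**2 + (-456/13 + 0) = 5929/41616 - 456/13 = -18899819/541008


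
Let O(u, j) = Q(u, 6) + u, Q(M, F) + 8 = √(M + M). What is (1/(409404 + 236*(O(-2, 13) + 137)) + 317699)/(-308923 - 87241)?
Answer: -3833266625511201/4780003208754640 + 59*I/9560006417509280 ≈ -0.80194 + 6.1715e-15*I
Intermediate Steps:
Q(M, F) = -8 + √2*√M (Q(M, F) = -8 + √(M + M) = -8 + √(2*M) = -8 + √2*√M)
O(u, j) = -8 + u + √2*√u (O(u, j) = (-8 + √2*√u) + u = -8 + u + √2*√u)
(1/(409404 + 236*(O(-2, 13) + 137)) + 317699)/(-308923 - 87241) = (1/(409404 + 236*((-8 - 2 + √2*√(-2)) + 137)) + 317699)/(-308923 - 87241) = (1/(409404 + 236*((-8 - 2 + √2*(I*√2)) + 137)) + 317699)/(-396164) = (1/(409404 + 236*((-8 - 2 + 2*I) + 137)) + 317699)*(-1/396164) = (1/(409404 + 236*((-10 + 2*I) + 137)) + 317699)*(-1/396164) = (1/(409404 + 236*(127 + 2*I)) + 317699)*(-1/396164) = (1/(409404 + (29972 + 472*I)) + 317699)*(-1/396164) = (1/(439376 + 472*I) + 317699)*(-1/396164) = ((439376 - 472*I)/193051492160 + 317699)*(-1/396164) = (317699 + (439376 - 472*I)/193051492160)*(-1/396164) = -317699/396164 - (439376 - 472*I)/76480051340074240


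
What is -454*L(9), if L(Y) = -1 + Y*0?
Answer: 454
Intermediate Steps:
L(Y) = -1 (L(Y) = -1 + 0 = -1)
-454*L(9) = -454*(-1) = 454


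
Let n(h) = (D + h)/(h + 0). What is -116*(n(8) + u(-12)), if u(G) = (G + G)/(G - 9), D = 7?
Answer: -4901/14 ≈ -350.07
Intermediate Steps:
n(h) = (7 + h)/h (n(h) = (7 + h)/(h + 0) = (7 + h)/h)
u(G) = 2*G/(-9 + G) (u(G) = (2*G)/(-9 + G) = 2*G/(-9 + G))
-116*(n(8) + u(-12)) = -116*((7 + 8)/8 + 2*(-12)/(-9 - 12)) = -116*((1/8)*15 + 2*(-12)/(-21)) = -116*(15/8 + 2*(-12)*(-1/21)) = -116*(15/8 + 8/7) = -116*169/56 = -4901/14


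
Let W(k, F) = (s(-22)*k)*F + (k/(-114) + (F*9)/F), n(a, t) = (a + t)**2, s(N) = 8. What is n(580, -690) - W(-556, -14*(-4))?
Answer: 14886925/57 ≈ 2.6117e+5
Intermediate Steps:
W(k, F) = 9 - k/114 + 8*F*k (W(k, F) = (8*k)*F + (k/(-114) + (F*9)/F) = 8*F*k + (k*(-1/114) + (9*F)/F) = 8*F*k + (-k/114 + 9) = 8*F*k + (9 - k/114) = 9 - k/114 + 8*F*k)
n(580, -690) - W(-556, -14*(-4)) = (580 - 690)**2 - (9 - 1/114*(-556) + 8*(-14*(-4))*(-556)) = (-110)**2 - (9 + 278/57 + 8*56*(-556)) = 12100 - (9 + 278/57 - 249088) = 12100 - 1*(-14197225/57) = 12100 + 14197225/57 = 14886925/57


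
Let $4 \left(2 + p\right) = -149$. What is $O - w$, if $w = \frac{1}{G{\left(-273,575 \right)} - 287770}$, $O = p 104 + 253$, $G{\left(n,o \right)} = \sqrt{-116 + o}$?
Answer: $- \frac{317085510588819}{82811572441} + \frac{3 \sqrt{51}}{82811572441} \approx -3829.0$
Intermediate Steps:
$p = - \frac{157}{4}$ ($p = -2 + \frac{1}{4} \left(-149\right) = -2 - \frac{149}{4} = - \frac{157}{4} \approx -39.25$)
$O = -3829$ ($O = \left(- \frac{157}{4}\right) 104 + 253 = -4082 + 253 = -3829$)
$w = \frac{1}{-287770 + 3 \sqrt{51}}$ ($w = \frac{1}{\sqrt{-116 + 575} - 287770} = \frac{1}{\sqrt{459} - 287770} = \frac{1}{3 \sqrt{51} - 287770} = \frac{1}{-287770 + 3 \sqrt{51}} \approx -3.4753 \cdot 10^{-6}$)
$O - w = -3829 - \left(- \frac{287770}{82811572441} - \frac{3 \sqrt{51}}{82811572441}\right) = -3829 + \left(\frac{287770}{82811572441} + \frac{3 \sqrt{51}}{82811572441}\right) = - \frac{317085510588819}{82811572441} + \frac{3 \sqrt{51}}{82811572441}$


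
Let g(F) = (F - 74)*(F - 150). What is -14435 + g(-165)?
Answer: 60850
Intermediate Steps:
g(F) = (-150 + F)*(-74 + F) (g(F) = (-74 + F)*(-150 + F) = (-150 + F)*(-74 + F))
-14435 + g(-165) = -14435 + (11100 + (-165)² - 224*(-165)) = -14435 + (11100 + 27225 + 36960) = -14435 + 75285 = 60850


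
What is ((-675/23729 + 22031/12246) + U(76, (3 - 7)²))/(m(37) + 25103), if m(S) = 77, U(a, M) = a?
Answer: 22598992933/7316938710120 ≈ 0.0030886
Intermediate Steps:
((-675/23729 + 22031/12246) + U(76, (3 - 7)²))/(m(37) + 25103) = ((-675/23729 + 22031/12246) + 76)/(77 + 25103) = ((-675*1/23729 + 22031*(1/12246)) + 76)/25180 = ((-675/23729 + 22031/12246) + 76)*(1/25180) = (514507549/290585334 + 76)*(1/25180) = (22598992933/290585334)*(1/25180) = 22598992933/7316938710120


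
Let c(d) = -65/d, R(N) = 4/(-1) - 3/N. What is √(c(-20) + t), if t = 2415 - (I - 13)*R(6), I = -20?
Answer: √9079/2 ≈ 47.642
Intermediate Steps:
R(N) = -4 - 3/N (R(N) = 4*(-1) - 3/N = -4 - 3/N)
t = 4533/2 (t = 2415 - (-20 - 13)*(-4 - 3/6) = 2415 - (-33)*(-4 - 3*⅙) = 2415 - (-33)*(-4 - ½) = 2415 - (-33)*(-9)/2 = 2415 - 1*297/2 = 2415 - 297/2 = 4533/2 ≈ 2266.5)
√(c(-20) + t) = √(-65/(-20) + 4533/2) = √(-65*(-1/20) + 4533/2) = √(13/4 + 4533/2) = √(9079/4) = √9079/2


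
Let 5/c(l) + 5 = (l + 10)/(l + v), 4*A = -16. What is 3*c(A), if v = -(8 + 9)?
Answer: -105/37 ≈ -2.8378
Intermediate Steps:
A = -4 (A = (¼)*(-16) = -4)
v = -17 (v = -1*17 = -17)
c(l) = 5/(-5 + (10 + l)/(-17 + l)) (c(l) = 5/(-5 + (l + 10)/(l - 17)) = 5/(-5 + (10 + l)/(-17 + l)))
3*c(A) = 3*(5*(17 - 1*(-4))/(-95 + 4*(-4))) = 3*(5*(17 + 4)/(-95 - 16)) = 3*(5*21/(-111)) = 3*(5*(-1/111)*21) = 3*(-35/37) = -105/37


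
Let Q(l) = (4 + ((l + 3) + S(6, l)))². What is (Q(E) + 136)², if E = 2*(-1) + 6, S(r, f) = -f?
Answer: 34225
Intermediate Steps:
E = 4 (E = -2 + 6 = 4)
Q(l) = 49 (Q(l) = (4 + ((l + 3) - l))² = (4 + ((3 + l) - l))² = (4 + 3)² = 7² = 49)
(Q(E) + 136)² = (49 + 136)² = 185² = 34225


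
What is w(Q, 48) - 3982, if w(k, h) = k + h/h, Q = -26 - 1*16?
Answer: -4023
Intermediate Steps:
Q = -42 (Q = -26 - 16 = -42)
w(k, h) = 1 + k (w(k, h) = k + 1 = 1 + k)
w(Q, 48) - 3982 = (1 - 42) - 3982 = -41 - 3982 = -4023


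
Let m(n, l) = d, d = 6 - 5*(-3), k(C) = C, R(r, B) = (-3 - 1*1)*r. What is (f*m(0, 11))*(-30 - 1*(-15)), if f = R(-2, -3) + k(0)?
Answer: -2520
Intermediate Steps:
R(r, B) = -4*r (R(r, B) = (-3 - 1)*r = -4*r)
d = 21 (d = 6 + 15 = 21)
m(n, l) = 21
f = 8 (f = -4*(-2) + 0 = 8 + 0 = 8)
(f*m(0, 11))*(-30 - 1*(-15)) = (8*21)*(-30 - 1*(-15)) = 168*(-30 + 15) = 168*(-15) = -2520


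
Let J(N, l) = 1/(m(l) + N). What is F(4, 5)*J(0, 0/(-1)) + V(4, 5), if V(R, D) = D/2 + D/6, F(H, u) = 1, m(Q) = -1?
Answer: 7/3 ≈ 2.3333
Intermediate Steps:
V(R, D) = 2*D/3 (V(R, D) = D*(½) + D*(⅙) = D/2 + D/6 = 2*D/3)
J(N, l) = 1/(-1 + N)
F(4, 5)*J(0, 0/(-1)) + V(4, 5) = 1/(-1 + 0) + (⅔)*5 = 1/(-1) + 10/3 = 1*(-1) + 10/3 = -1 + 10/3 = 7/3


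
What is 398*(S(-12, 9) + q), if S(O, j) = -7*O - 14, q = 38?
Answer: 42984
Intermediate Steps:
S(O, j) = -14 - 7*O
398*(S(-12, 9) + q) = 398*((-14 - 7*(-12)) + 38) = 398*((-14 + 84) + 38) = 398*(70 + 38) = 398*108 = 42984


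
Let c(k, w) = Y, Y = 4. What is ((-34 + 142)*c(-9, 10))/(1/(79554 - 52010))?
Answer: 11899008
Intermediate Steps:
c(k, w) = 4
((-34 + 142)*c(-9, 10))/(1/(79554 - 52010)) = ((-34 + 142)*4)/(1/(79554 - 52010)) = (108*4)/(1/27544) = 432/(1/27544) = 432*27544 = 11899008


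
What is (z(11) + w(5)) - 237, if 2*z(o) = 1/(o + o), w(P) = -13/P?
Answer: -52707/220 ≈ -239.58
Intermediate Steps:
z(o) = 1/(4*o) (z(o) = 1/(2*(o + o)) = 1/(2*((2*o))) = (1/(2*o))/2 = 1/(4*o))
(z(11) + w(5)) - 237 = ((¼)/11 - 13/5) - 237 = ((¼)*(1/11) - 13*⅕) - 237 = (1/44 - 13/5) - 237 = -567/220 - 237 = -52707/220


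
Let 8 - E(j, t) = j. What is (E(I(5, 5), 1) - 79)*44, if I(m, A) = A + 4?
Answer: -3520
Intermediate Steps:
I(m, A) = 4 + A
E(j, t) = 8 - j
(E(I(5, 5), 1) - 79)*44 = ((8 - (4 + 5)) - 79)*44 = ((8 - 1*9) - 79)*44 = ((8 - 9) - 79)*44 = (-1 - 79)*44 = -80*44 = -3520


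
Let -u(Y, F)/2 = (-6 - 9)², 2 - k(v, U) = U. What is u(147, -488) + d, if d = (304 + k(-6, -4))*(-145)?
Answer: -45400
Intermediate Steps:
k(v, U) = 2 - U
u(Y, F) = -450 (u(Y, F) = -2*(-6 - 9)² = -2*(-15)² = -2*225 = -450)
d = -44950 (d = (304 + (2 - 1*(-4)))*(-145) = (304 + (2 + 4))*(-145) = (304 + 6)*(-145) = 310*(-145) = -44950)
u(147, -488) + d = -450 - 44950 = -45400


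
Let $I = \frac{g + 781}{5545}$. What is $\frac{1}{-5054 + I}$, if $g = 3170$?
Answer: $- \frac{5545}{28020479} \approx -0.00019789$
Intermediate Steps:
$I = \frac{3951}{5545}$ ($I = \frac{3170 + 781}{5545} = 3951 \cdot \frac{1}{5545} = \frac{3951}{5545} \approx 0.71253$)
$\frac{1}{-5054 + I} = \frac{1}{-5054 + \frac{3951}{5545}} = \frac{1}{- \frac{28020479}{5545}} = - \frac{5545}{28020479}$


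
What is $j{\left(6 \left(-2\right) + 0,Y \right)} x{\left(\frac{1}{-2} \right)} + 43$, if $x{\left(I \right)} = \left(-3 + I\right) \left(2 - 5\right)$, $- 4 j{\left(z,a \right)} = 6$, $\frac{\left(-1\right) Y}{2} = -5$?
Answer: $\frac{109}{4} \approx 27.25$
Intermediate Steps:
$Y = 10$ ($Y = \left(-2\right) \left(-5\right) = 10$)
$j{\left(z,a \right)} = - \frac{3}{2}$ ($j{\left(z,a \right)} = \left(- \frac{1}{4}\right) 6 = - \frac{3}{2}$)
$x{\left(I \right)} = 9 - 3 I$ ($x{\left(I \right)} = \left(-3 + I\right) \left(-3\right) = 9 - 3 I$)
$j{\left(6 \left(-2\right) + 0,Y \right)} x{\left(\frac{1}{-2} \right)} + 43 = - \frac{3 \left(9 - \frac{3}{-2}\right)}{2} + 43 = - \frac{3 \left(9 - - \frac{3}{2}\right)}{2} + 43 = - \frac{3 \left(9 + \frac{3}{2}\right)}{2} + 43 = \left(- \frac{3}{2}\right) \frac{21}{2} + 43 = - \frac{63}{4} + 43 = \frac{109}{4}$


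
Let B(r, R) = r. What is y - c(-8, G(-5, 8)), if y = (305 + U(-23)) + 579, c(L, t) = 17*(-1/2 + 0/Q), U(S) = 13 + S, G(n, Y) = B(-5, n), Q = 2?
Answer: 1765/2 ≈ 882.50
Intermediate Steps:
G(n, Y) = -5
c(L, t) = -17/2 (c(L, t) = 17*(-1/2 + 0/2) = 17*(-1*½ + 0*(½)) = 17*(-½ + 0) = 17*(-½) = -17/2)
y = 874 (y = (305 + (13 - 23)) + 579 = (305 - 10) + 579 = 295 + 579 = 874)
y - c(-8, G(-5, 8)) = 874 - 1*(-17/2) = 874 + 17/2 = 1765/2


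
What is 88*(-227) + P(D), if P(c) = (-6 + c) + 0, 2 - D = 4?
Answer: -19984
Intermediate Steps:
D = -2 (D = 2 - 1*4 = 2 - 4 = -2)
P(c) = -6 + c
88*(-227) + P(D) = 88*(-227) + (-6 - 2) = -19976 - 8 = -19984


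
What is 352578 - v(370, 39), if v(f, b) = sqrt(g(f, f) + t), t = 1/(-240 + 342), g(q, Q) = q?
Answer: 352578 - sqrt(3849582)/102 ≈ 3.5256e+5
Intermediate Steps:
t = 1/102 ≈ 0.0098039
v(f, b) = sqrt(1/102 + f) (v(f, b) = sqrt(f + 1/102) = sqrt(1/102 + f))
352578 - v(370, 39) = 352578 - sqrt(102 + 10404*370)/102 = 352578 - sqrt(102 + 3849480)/102 = 352578 - sqrt(3849582)/102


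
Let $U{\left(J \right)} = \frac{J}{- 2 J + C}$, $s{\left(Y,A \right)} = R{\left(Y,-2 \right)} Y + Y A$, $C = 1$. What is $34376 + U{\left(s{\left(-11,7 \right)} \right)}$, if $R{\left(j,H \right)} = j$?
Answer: $\frac{2990668}{87} \approx 34376.0$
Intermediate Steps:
$s{\left(Y,A \right)} = Y^{2} + A Y$ ($s{\left(Y,A \right)} = Y Y + Y A = Y^{2} + A Y$)
$U{\left(J \right)} = \frac{J}{1 - 2 J}$ ($U{\left(J \right)} = \frac{J}{- 2 J + 1} = \frac{J}{1 - 2 J}$)
$34376 + U{\left(s{\left(-11,7 \right)} \right)} = 34376 - \frac{\left(-11\right) \left(7 - 11\right)}{-1 + 2 \left(- 11 \left(7 - 11\right)\right)} = 34376 - \frac{\left(-11\right) \left(-4\right)}{-1 + 2 \left(\left(-11\right) \left(-4\right)\right)} = 34376 - \frac{44}{-1 + 2 \cdot 44} = 34376 - \frac{44}{-1 + 88} = 34376 - \frac{44}{87} = \frac{2990668}{87}$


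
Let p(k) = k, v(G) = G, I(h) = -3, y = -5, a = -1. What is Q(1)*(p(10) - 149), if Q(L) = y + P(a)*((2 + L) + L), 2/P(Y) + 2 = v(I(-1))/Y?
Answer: -417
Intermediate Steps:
P(Y) = 2/(-2 - 3/Y)
Q(L) = -1 + 4*L (Q(L) = -5 + (-2*(-1)/(3 + 2*(-1)))*((2 + L) + L) = -5 + (-2*(-1)/(3 - 2))*(2 + 2*L) = -5 + (-2*(-1)/1)*(2 + 2*L) = -5 + (-2*(-1)*1)*(2 + 2*L) = -5 + 2*(2 + 2*L) = -5 + (4 + 4*L) = -1 + 4*L)
Q(1)*(p(10) - 149) = (-1 + 4*1)*(10 - 149) = (-1 + 4)*(-139) = 3*(-139) = -417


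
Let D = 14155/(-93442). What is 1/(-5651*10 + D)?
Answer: -4918/277916925 ≈ -1.7696e-5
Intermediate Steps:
D = -745/4918 (D = 14155*(-1/93442) = -745/4918 ≈ -0.15148)
1/(-5651*10 + D) = 1/(-5651*10 - 745/4918) = 1/(-56510 - 745/4918) = 1/(-277916925/4918) = -4918/277916925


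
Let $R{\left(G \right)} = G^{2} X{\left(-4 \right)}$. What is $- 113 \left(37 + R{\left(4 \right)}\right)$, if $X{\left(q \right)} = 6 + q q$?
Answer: $-43957$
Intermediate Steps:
$X{\left(q \right)} = 6 + q^{2}$
$R{\left(G \right)} = 22 G^{2}$ ($R{\left(G \right)} = G^{2} \left(6 + \left(-4\right)^{2}\right) = G^{2} \left(6 + 16\right) = G^{2} \cdot 22 = 22 G^{2}$)
$- 113 \left(37 + R{\left(4 \right)}\right) = - 113 \left(37 + 22 \cdot 4^{2}\right) = - 113 \left(37 + 22 \cdot 16\right) = - 113 \left(37 + 352\right) = \left(-113\right) 389 = -43957$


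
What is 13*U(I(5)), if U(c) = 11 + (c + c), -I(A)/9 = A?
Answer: -1027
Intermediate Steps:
I(A) = -9*A
U(c) = 11 + 2*c
13*U(I(5)) = 13*(11 + 2*(-9*5)) = 13*(11 + 2*(-45)) = 13*(11 - 90) = 13*(-79) = -1027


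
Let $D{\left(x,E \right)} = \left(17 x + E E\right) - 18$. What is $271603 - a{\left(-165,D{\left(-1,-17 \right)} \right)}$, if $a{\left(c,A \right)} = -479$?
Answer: $272082$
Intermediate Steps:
$D{\left(x,E \right)} = -18 + E^{2} + 17 x$ ($D{\left(x,E \right)} = \left(17 x + E^{2}\right) - 18 = \left(E^{2} + 17 x\right) - 18 = -18 + E^{2} + 17 x$)
$271603 - a{\left(-165,D{\left(-1,-17 \right)} \right)} = 271603 - -479 = 271603 + 479 = 272082$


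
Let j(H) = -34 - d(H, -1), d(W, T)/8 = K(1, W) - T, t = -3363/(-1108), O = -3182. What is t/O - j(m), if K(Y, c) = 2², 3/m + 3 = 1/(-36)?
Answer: 260895181/3525656 ≈ 73.999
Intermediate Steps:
m = -108/109 (m = 3/(-3 + 1/(-36)) = 3/(-3 - 1/36) = 3/(-109/36) = 3*(-36/109) = -108/109 ≈ -0.99083)
K(Y, c) = 4
t = 3363/1108 (t = -3363*(-1/1108) = 3363/1108 ≈ 3.0352)
d(W, T) = 32 - 8*T (d(W, T) = 8*(4 - T) = 32 - 8*T)
j(H) = -74 (j(H) = -34 - (32 - 8*(-1)) = -34 - (32 + 8) = -34 - 1*40 = -34 - 40 = -74)
t/O - j(m) = (3363/1108)/(-3182) - 1*(-74) = (3363/1108)*(-1/3182) + 74 = -3363/3525656 + 74 = 260895181/3525656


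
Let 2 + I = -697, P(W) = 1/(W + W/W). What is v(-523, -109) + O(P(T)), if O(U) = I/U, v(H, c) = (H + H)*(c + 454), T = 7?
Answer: -366462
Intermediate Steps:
P(W) = 1/(1 + W) (P(W) = 1/(W + 1) = 1/(1 + W))
v(H, c) = 2*H*(454 + c) (v(H, c) = (2*H)*(454 + c) = 2*H*(454 + c))
I = -699 (I = -2 - 697 = -699)
O(U) = -699/U
v(-523, -109) + O(P(T)) = 2*(-523)*(454 - 109) - 699/(1/(1 + 7)) = 2*(-523)*345 - 699/(1/8) = -360870 - 699/1/8 = -360870 - 699*8 = -360870 - 5592 = -366462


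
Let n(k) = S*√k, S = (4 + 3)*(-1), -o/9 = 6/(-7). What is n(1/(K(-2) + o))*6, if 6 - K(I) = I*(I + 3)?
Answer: -21*√770/55 ≈ -10.595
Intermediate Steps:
K(I) = 6 - I*(3 + I) (K(I) = 6 - I*(I + 3) = 6 - I*(3 + I))
o = 54/7 (o = -54/(-7) = -54*(-1)/7 = -9*(-6/7) = 54/7 ≈ 7.7143)
S = -7 (S = 7*(-1) = -7)
n(k) = -7*√k
n(1/(K(-2) + o))*6 = -7/√((6 - 1*(-2)² - 3*(-2)) + 54/7)*6 = -7/√((6 - 1*4 + 6) + 54/7)*6 = -7/√((6 - 4 + 6) + 54/7)*6 = -7/√(8 + 54/7)*6 = -7*√770/110*6 = -21*√770/55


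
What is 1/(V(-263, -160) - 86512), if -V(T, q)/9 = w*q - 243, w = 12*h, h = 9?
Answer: 1/71195 ≈ 1.4046e-5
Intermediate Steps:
w = 108 (w = 12*9 = 108)
V(T, q) = 2187 - 972*q (V(T, q) = -9*(108*q - 243) = -9*(-243 + 108*q) = 2187 - 972*q)
1/(V(-263, -160) - 86512) = 1/((2187 - 972*(-160)) - 86512) = 1/((2187 + 155520) - 86512) = 1/(157707 - 86512) = 1/71195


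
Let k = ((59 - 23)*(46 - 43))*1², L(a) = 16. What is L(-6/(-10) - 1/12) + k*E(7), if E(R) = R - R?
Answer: 16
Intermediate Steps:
E(R) = 0
k = 108 (k = (36*3)*1 = 108*1 = 108)
L(-6/(-10) - 1/12) + k*E(7) = 16 + 108*0 = 16 + 0 = 16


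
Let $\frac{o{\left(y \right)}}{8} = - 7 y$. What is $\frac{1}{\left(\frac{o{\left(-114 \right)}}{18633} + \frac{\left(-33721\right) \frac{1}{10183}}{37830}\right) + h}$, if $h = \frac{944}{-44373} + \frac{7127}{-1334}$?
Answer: $- \frac{3934103079457019105}{19754400346915352437} \approx -0.19915$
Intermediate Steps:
$o{\left(y \right)} = - 56 y$ ($o{\left(y \right)} = 8 \left(- 7 y\right) = - 56 y$)
$h = - \frac{317505667}{59193582}$ ($h = 944 \left(- \frac{1}{44373}\right) + 7127 \left(- \frac{1}{1334}\right) = - \frac{944}{44373} - \frac{7127}{1334} = - \frac{317505667}{59193582} \approx -5.3639$)
$\frac{1}{\left(\frac{o{\left(-114 \right)}}{18633} + \frac{\left(-33721\right) \frac{1}{10183}}{37830}\right) + h} = \frac{1}{\left(\frac{\left(-56\right) \left(-114\right)}{18633} + \frac{\left(-33721\right) \frac{1}{10183}}{37830}\right) - \frac{317505667}{59193582}} = \frac{1}{\left(6384 \cdot \frac{1}{18633} + \left(-33721\right) \frac{1}{10183} \cdot \frac{1}{37830}\right) - \frac{317505667}{59193582}} = \frac{1}{\left(\frac{2128}{6211} - \frac{33721}{385222890}\right) - \frac{317505667}{59193582}} = \frac{1}{\frac{819544868789}{2392619369790} - \frac{317505667}{59193582}} = \frac{1}{- \frac{19754400346915352437}{3934103079457019105}} = - \frac{3934103079457019105}{19754400346915352437}$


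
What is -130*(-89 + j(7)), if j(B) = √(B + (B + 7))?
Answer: 11570 - 130*√21 ≈ 10974.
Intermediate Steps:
j(B) = √(7 + 2*B) (j(B) = √(B + (7 + B)) = √(7 + 2*B))
-130*(-89 + j(7)) = -130*(-89 + √(7 + 2*7)) = -130*(-89 + √(7 + 14)) = -130*(-89 + √21) = 11570 - 130*√21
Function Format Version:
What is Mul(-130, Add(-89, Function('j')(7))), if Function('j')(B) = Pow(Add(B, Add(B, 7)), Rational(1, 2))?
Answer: Add(11570, Mul(-130, Pow(21, Rational(1, 2)))) ≈ 10974.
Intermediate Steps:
Function('j')(B) = Pow(Add(7, Mul(2, B)), Rational(1, 2)) (Function('j')(B) = Pow(Add(B, Add(7, B)), Rational(1, 2)) = Pow(Add(7, Mul(2, B)), Rational(1, 2)))
Mul(-130, Add(-89, Function('j')(7))) = Mul(-130, Add(-89, Pow(Add(7, Mul(2, 7)), Rational(1, 2)))) = Mul(-130, Add(-89, Pow(Add(7, 14), Rational(1, 2)))) = Mul(-130, Add(-89, Pow(21, Rational(1, 2)))) = Add(11570, Mul(-130, Pow(21, Rational(1, 2))))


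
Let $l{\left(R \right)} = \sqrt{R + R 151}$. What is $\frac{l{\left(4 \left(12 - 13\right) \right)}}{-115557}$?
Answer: $- \frac{4 i \sqrt{38}}{115557} \approx - 0.00021338 i$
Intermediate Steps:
$l{\left(R \right)} = 2 \sqrt{38} \sqrt{R}$ ($l{\left(R \right)} = \sqrt{R + 151 R} = \sqrt{152 R} = 2 \sqrt{38} \sqrt{R}$)
$\frac{l{\left(4 \left(12 - 13\right) \right)}}{-115557} = \frac{2 \sqrt{38} \sqrt{4 \left(12 - 13\right)}}{-115557} = 2 \sqrt{38} \sqrt{4 \left(-1\right)} \left(- \frac{1}{115557}\right) = 2 \sqrt{38} \sqrt{-4} \left(- \frac{1}{115557}\right) = 2 \sqrt{38} \cdot 2 i \left(- \frac{1}{115557}\right) = 4 i \sqrt{38} \left(- \frac{1}{115557}\right) = - \frac{4 i \sqrt{38}}{115557}$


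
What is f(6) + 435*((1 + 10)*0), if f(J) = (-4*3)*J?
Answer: -72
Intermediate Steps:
f(J) = -12*J
f(6) + 435*((1 + 10)*0) = -12*6 + 435*((1 + 10)*0) = -72 + 435*(11*0) = -72 + 435*0 = -72 + 0 = -72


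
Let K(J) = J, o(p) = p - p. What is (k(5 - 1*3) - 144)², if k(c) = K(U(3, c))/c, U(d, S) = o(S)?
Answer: 20736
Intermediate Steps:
o(p) = 0
U(d, S) = 0
k(c) = 0 (k(c) = 0/c = 0)
(k(5 - 1*3) - 144)² = (0 - 144)² = (-144)² = 20736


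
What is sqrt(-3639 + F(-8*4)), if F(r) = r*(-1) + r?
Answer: I*sqrt(3639) ≈ 60.324*I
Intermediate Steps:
F(r) = 0 (F(r) = -r + r = 0)
sqrt(-3639 + F(-8*4)) = sqrt(-3639 + 0) = sqrt(-3639) = I*sqrt(3639)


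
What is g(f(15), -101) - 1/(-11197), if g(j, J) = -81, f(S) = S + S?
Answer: -906956/11197 ≈ -81.000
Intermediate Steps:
f(S) = 2*S
g(f(15), -101) - 1/(-11197) = -81 - 1/(-11197) = -81 - 1*(-1/11197) = -81 + 1/11197 = -906956/11197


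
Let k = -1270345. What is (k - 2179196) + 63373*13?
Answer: -2625692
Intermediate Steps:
(k - 2179196) + 63373*13 = (-1270345 - 2179196) + 63373*13 = -3449541 + 823849 = -2625692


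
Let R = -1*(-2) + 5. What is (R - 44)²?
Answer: 1369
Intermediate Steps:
R = 7 (R = 2 + 5 = 7)
(R - 44)² = (7 - 44)² = (-37)² = 1369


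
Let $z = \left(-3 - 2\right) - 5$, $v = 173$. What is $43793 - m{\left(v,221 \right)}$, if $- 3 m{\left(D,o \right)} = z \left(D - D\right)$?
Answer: $43793$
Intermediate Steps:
$z = -10$ ($z = -5 - 5 = -10$)
$m{\left(D,o \right)} = 0$ ($m{\left(D,o \right)} = - \frac{\left(-10\right) \left(D - D\right)}{3} = - \frac{\left(-10\right) 0}{3} = \left(- \frac{1}{3}\right) 0 = 0$)
$43793 - m{\left(v,221 \right)} = 43793 - 0 = 43793 + 0 = 43793$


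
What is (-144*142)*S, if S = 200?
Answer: -4089600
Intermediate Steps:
(-144*142)*S = -144*142*200 = -20448*200 = -4089600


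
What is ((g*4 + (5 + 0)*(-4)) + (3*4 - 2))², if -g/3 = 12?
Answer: 23716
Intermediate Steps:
g = -36 (g = -3*12 = -36)
((g*4 + (5 + 0)*(-4)) + (3*4 - 2))² = ((-36*4 + (5 + 0)*(-4)) + (3*4 - 2))² = ((-144 + 5*(-4)) + (12 - 2))² = ((-144 - 20) + 10)² = (-164 + 10)² = (-154)² = 23716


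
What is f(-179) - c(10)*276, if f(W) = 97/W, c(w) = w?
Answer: -494137/179 ≈ -2760.5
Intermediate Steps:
f(-179) - c(10)*276 = 97/(-179) - 10*276 = 97*(-1/179) - 1*2760 = -97/179 - 2760 = -494137/179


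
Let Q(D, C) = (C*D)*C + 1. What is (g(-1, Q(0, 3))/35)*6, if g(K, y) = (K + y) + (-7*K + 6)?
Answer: 78/35 ≈ 2.2286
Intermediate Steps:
Q(D, C) = 1 + D*C**2 (Q(D, C) = D*C**2 + 1 = 1 + D*C**2)
g(K, y) = 6 + y - 6*K (g(K, y) = (K + y) + (6 - 7*K) = 6 + y - 6*K)
(g(-1, Q(0, 3))/35)*6 = ((6 + (1 + 0*3**2) - 6*(-1))/35)*6 = ((6 + (1 + 0*9) + 6)*(1/35))*6 = ((6 + (1 + 0) + 6)*(1/35))*6 = ((6 + 1 + 6)*(1/35))*6 = (13*(1/35))*6 = (13/35)*6 = 78/35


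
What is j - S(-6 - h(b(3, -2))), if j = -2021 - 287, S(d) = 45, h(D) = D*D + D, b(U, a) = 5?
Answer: -2353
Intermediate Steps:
h(D) = D + D² (h(D) = D² + D = D + D²)
j = -2308
j - S(-6 - h(b(3, -2))) = -2308 - 1*45 = -2308 - 45 = -2353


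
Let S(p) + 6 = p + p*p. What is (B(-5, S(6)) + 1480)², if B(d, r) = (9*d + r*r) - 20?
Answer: 7349521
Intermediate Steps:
S(p) = -6 + p + p² (S(p) = -6 + (p + p*p) = -6 + (p + p²) = -6 + p + p²)
B(d, r) = -20 + r² + 9*d (B(d, r) = (9*d + r²) - 20 = (r² + 9*d) - 20 = -20 + r² + 9*d)
(B(-5, S(6)) + 1480)² = ((-20 + (-6 + 6 + 6²)² + 9*(-5)) + 1480)² = ((-20 + (-6 + 6 + 36)² - 45) + 1480)² = ((-20 + 36² - 45) + 1480)² = ((-20 + 1296 - 45) + 1480)² = (1231 + 1480)² = 2711² = 7349521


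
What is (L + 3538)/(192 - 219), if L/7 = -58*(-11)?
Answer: -2668/9 ≈ -296.44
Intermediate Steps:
L = 4466 (L = 7*(-58*(-11)) = 7*638 = 4466)
(L + 3538)/(192 - 219) = (4466 + 3538)/(192 - 219) = 8004/(-27) = 8004*(-1/27) = -2668/9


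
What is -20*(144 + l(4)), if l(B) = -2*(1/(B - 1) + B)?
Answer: -8120/3 ≈ -2706.7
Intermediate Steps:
l(B) = -2*B - 2/(-1 + B) (l(B) = -2*(1/(-1 + B) + B) = -2*(B + 1/(-1 + B)) = -2*B - 2/(-1 + B))
-20*(144 + l(4)) = -20*(144 + 2*(-1 + 4 - 1*4**2)/(-1 + 4)) = -20*(144 + 2*(-1 + 4 - 1*16)/3) = -20*(144 + 2*(1/3)*(-1 + 4 - 16)) = -20*(144 + 2*(1/3)*(-13)) = -20*(144 - 26/3) = -20*406/3 = -8120/3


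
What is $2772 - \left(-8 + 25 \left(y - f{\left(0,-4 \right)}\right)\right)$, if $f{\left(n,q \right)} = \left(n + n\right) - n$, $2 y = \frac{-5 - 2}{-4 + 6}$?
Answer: $\frac{11295}{4} \approx 2823.8$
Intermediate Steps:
$y = - \frac{7}{4}$ ($y = \frac{\left(-5 - 2\right) \frac{1}{-4 + 6}}{2} = \frac{\left(-7\right) \frac{1}{2}}{2} = \frac{1}{2} \left(- \frac{7}{2}\right) = - \frac{7}{4} \approx -1.75$)
$f{\left(n,q \right)} = n$ ($f{\left(n,q \right)} = 2 n - n = n$)
$2772 - \left(-8 + 25 \left(y - f{\left(0,-4 \right)}\right)\right) = 2772 - \left(-8 + 25 \left(- \frac{7}{4} - 0\right)\right) = 2772 - \left(-8 + 25 \left(- \frac{7}{4} + 0\right)\right) = 2772 + \left(8 - - \frac{175}{4}\right) = 2772 + \left(8 + \frac{175}{4}\right) = 2772 + \frac{207}{4} = \frac{11295}{4}$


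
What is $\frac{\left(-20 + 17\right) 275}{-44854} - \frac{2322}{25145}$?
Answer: $- \frac{83406363}{1127853830} \approx -0.073951$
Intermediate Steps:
$\frac{\left(-20 + 17\right) 275}{-44854} - \frac{2322}{25145} = \left(-3\right) 275 \left(- \frac{1}{44854}\right) - \frac{2322}{25145} = \left(-825\right) \left(- \frac{1}{44854}\right) - \frac{2322}{25145} = \frac{825}{44854} - \frac{2322}{25145} = - \frac{83406363}{1127853830}$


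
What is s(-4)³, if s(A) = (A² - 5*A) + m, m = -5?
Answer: 29791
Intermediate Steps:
s(A) = -5 + A² - 5*A (s(A) = (A² - 5*A) - 5 = -5 + A² - 5*A)
s(-4)³ = (-5 + (-4)² - 5*(-4))³ = (-5 + 16 + 20)³ = 31³ = 29791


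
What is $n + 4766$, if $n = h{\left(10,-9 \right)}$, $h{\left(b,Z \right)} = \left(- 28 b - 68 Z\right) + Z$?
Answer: $5089$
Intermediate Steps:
$h{\left(b,Z \right)} = - 67 Z - 28 b$ ($h{\left(b,Z \right)} = \left(- 68 Z - 28 b\right) + Z = - 67 Z - 28 b$)
$n = 323$ ($n = \left(-67\right) \left(-9\right) - 280 = 603 - 280 = 323$)
$n + 4766 = 323 + 4766 = 5089$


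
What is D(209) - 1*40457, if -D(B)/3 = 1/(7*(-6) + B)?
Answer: -6756322/167 ≈ -40457.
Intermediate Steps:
D(B) = -3/(-42 + B) (D(B) = -3/(7*(-6) + B) = -3/(-42 + B))
D(209) - 1*40457 = -3/(-42 + 209) - 1*40457 = -3/167 - 40457 = -6756322/167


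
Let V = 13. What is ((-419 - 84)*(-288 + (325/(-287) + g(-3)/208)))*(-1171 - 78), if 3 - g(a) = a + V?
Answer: -10844835524079/59696 ≈ -1.8167e+8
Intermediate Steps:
g(a) = -10 - a (g(a) = 3 - (a + 13) = 3 - (13 + a) = 3 + (-13 - a) = -10 - a)
((-419 - 84)*(-288 + (325/(-287) + g(-3)/208)))*(-1171 - 78) = ((-419 - 84)*(-288 + (325/(-287) + (-10 - 1*(-3))/208)))*(-1171 - 78) = -503*(-288 + (325*(-1/287) + (-10 + 3)*(1/208)))*(-1249) = -503*(-288 + (-325/287 - 7*1/208))*(-1249) = -503*(-288 + (-325/287 - 7/208))*(-1249) = -503*(-288 - 69609/59696)*(-1249) = -503*(-17262057/59696)*(-1249) = (8682814671/59696)*(-1249) = -10844835524079/59696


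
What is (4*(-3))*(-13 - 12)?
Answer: 300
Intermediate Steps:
(4*(-3))*(-13 - 12) = -12*(-25) = 300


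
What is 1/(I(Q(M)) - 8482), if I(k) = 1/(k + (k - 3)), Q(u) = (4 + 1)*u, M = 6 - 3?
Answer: -27/229013 ≈ -0.00011790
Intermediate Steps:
M = 3
Q(u) = 5*u
I(k) = 1/(-3 + 2*k) (I(k) = 1/(k + (-3 + k)) = 1/(-3 + 2*k))
1/(I(Q(M)) - 8482) = 1/(1/(-3 + 2*(5*3)) - 8482) = 1/(1/(-3 + 2*15) - 8482) = 1/(1/(-3 + 30) - 8482) = 1/(1/27 - 8482) = 1/(-229013/27) = -27/229013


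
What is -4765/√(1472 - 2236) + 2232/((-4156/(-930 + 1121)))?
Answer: -106578/1039 + 4765*I*√191/382 ≈ -102.58 + 172.39*I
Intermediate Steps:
-4765/√(1472 - 2236) + 2232/((-4156/(-930 + 1121))) = -4765*(-I*√191/382) + 2232/((-4156/191)) = -4765*(-I*√191/382) + 2232/((-4156*1/191)) = -(-4765)*I*√191/382 + 2232/(-4156/191) = 4765*I*√191/382 + 2232*(-191/4156) = 4765*I*√191/382 - 106578/1039 = -106578/1039 + 4765*I*√191/382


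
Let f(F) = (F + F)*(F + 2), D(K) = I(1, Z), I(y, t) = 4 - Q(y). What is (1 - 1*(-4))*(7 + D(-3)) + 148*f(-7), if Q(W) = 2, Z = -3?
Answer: 10405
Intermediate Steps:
I(y, t) = 2 (I(y, t) = 4 - 1*2 = 4 - 2 = 2)
D(K) = 2
f(F) = 2*F*(2 + F) (f(F) = (2*F)*(2 + F) = 2*F*(2 + F))
(1 - 1*(-4))*(7 + D(-3)) + 148*f(-7) = (1 - 1*(-4))*(7 + 2) + 148*(2*(-7)*(2 - 7)) = (1 + 4)*9 + 148*(2*(-7)*(-5)) = 5*9 + 148*70 = 45 + 10360 = 10405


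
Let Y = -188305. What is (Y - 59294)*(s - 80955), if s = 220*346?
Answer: 1197141165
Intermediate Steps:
s = 76120
(Y - 59294)*(s - 80955) = (-188305 - 59294)*(76120 - 80955) = -247599*(-4835) = 1197141165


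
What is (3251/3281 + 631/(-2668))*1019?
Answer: 6728820783/8753708 ≈ 768.68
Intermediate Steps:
(3251/3281 + 631/(-2668))*1019 = (3251*(1/3281) + 631*(-1/2668))*1019 = (3251/3281 - 631/2668)*1019 = (6603357/8753708)*1019 = 6728820783/8753708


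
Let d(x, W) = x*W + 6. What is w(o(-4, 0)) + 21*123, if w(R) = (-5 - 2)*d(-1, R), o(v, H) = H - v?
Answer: 2569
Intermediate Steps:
d(x, W) = 6 + W*x (d(x, W) = W*x + 6 = 6 + W*x)
w(R) = -42 + 7*R (w(R) = (-5 - 2)*(6 + R*(-1)) = -7*(6 - R) = -42 + 7*R)
w(o(-4, 0)) + 21*123 = (-42 + 7*(0 - 1*(-4))) + 21*123 = (-42 + 7*(0 + 4)) + 2583 = (-42 + 7*4) + 2583 = (-42 + 28) + 2583 = -14 + 2583 = 2569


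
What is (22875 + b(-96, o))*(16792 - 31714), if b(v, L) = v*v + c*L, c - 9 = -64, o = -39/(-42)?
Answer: -3346698699/7 ≈ -4.7810e+8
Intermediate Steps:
o = 13/14 (o = -39*(-1/42) = 13/14 ≈ 0.92857)
c = -55 (c = 9 - 64 = -55)
b(v, L) = v² - 55*L (b(v, L) = v*v - 55*L = v² - 55*L)
(22875 + b(-96, o))*(16792 - 31714) = (22875 + ((-96)² - 55*13/14))*(16792 - 31714) = (22875 + (9216 - 715/14))*(-14922) = (22875 + 128309/14)*(-14922) = (448559/14)*(-14922) = -3346698699/7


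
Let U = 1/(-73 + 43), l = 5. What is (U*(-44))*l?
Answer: 22/3 ≈ 7.3333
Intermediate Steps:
U = -1/30 (U = 1/(-30) = -1/30 ≈ -0.033333)
(U*(-44))*l = -1/30*(-44)*5 = (22/15)*5 = 22/3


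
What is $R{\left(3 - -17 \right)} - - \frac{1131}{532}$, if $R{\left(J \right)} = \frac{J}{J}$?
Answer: $\frac{1663}{532} \approx 3.1259$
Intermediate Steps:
$R{\left(J \right)} = 1$
$R{\left(3 - -17 \right)} - - \frac{1131}{532} = 1 - - \frac{1131}{532} = 1 + \frac{1131}{532} = \frac{1663}{532}$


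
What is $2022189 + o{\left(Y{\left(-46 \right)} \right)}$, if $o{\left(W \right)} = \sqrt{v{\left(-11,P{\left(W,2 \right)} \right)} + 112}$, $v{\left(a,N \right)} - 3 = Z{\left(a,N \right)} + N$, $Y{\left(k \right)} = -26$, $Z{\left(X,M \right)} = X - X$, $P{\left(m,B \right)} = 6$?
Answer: $2022200$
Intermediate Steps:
$Z{\left(X,M \right)} = 0$
$v{\left(a,N \right)} = 3 + N$ ($v{\left(a,N \right)} = 3 + \left(0 + N\right) = 3 + N$)
$o{\left(W \right)} = 11$ ($o{\left(W \right)} = \sqrt{\left(3 + 6\right) + 112} = \sqrt{9 + 112} = \sqrt{121} = 11$)
$2022189 + o{\left(Y{\left(-46 \right)} \right)} = 2022189 + 11 = 2022200$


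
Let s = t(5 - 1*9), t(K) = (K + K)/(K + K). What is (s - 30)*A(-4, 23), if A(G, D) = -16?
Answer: 464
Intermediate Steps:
t(K) = 1 (t(K) = (2*K)/((2*K)) = (2*K)*(1/(2*K)) = 1)
s = 1
(s - 30)*A(-4, 23) = (1 - 30)*(-16) = -29*(-16) = 464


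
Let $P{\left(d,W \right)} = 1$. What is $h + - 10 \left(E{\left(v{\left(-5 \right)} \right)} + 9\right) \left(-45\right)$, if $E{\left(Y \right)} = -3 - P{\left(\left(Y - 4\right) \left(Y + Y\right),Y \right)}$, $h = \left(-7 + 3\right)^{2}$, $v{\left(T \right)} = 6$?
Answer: $2266$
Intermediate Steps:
$h = 16$ ($h = \left(-4\right)^{2} = 16$)
$E{\left(Y \right)} = -4$ ($E{\left(Y \right)} = -3 - 1 = -4$)
$h + - 10 \left(E{\left(v{\left(-5 \right)} \right)} + 9\right) \left(-45\right) = 16 + - 10 \left(-4 + 9\right) \left(-45\right) = 16 + \left(-10\right) 5 \left(-45\right) = 16 - -2250 = 16 + 2250 = 2266$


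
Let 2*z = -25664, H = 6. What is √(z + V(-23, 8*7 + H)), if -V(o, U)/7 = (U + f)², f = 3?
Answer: I*√42407 ≈ 205.93*I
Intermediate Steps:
z = -12832 (z = (½)*(-25664) = -12832)
V(o, U) = -7*(3 + U)² (V(o, U) = -7*(U + 3)² = -7*(3 + U)²)
√(z + V(-23, 8*7 + H)) = √(-12832 - 7*(3 + (8*7 + 6))²) = √(-12832 - 7*(3 + (56 + 6))²) = √(-12832 - 7*(3 + 62)²) = √(-12832 - 7*65²) = √(-12832 - 7*4225) = √(-12832 - 29575) = √(-42407) = I*√42407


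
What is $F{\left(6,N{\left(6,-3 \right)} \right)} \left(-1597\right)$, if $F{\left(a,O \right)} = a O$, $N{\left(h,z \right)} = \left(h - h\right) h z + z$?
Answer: $28746$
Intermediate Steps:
$N{\left(h,z \right)} = z$ ($N{\left(h,z \right)} = 0 h z + z = 0 z + z = 0 + z = z$)
$F{\left(a,O \right)} = O a$
$F{\left(6,N{\left(6,-3 \right)} \right)} \left(-1597\right) = \left(-3\right) 6 \left(-1597\right) = \left(-18\right) \left(-1597\right) = 28746$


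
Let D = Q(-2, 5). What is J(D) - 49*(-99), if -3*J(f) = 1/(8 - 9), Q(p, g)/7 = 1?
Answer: 14554/3 ≈ 4851.3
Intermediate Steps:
Q(p, g) = 7 (Q(p, g) = 7*1 = 7)
D = 7
J(f) = ⅓ (J(f) = -1/(3*(8 - 9)) = -⅓/(-1) = -⅓*(-1) = ⅓)
J(D) - 49*(-99) = ⅓ - 49*(-99) = ⅓ + 4851 = 14554/3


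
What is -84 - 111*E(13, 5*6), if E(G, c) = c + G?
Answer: -4857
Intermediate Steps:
E(G, c) = G + c
-84 - 111*E(13, 5*6) = -84 - 111*(13 + 5*6) = -84 - 111*(13 + 30) = -84 - 111*43 = -84 - 4773 = -4857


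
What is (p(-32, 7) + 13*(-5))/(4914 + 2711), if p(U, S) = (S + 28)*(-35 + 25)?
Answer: -83/1525 ≈ -0.054426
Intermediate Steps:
p(U, S) = -280 - 10*S (p(U, S) = (28 + S)*(-10) = -280 - 10*S)
(p(-32, 7) + 13*(-5))/(4914 + 2711) = ((-280 - 10*7) + 13*(-5))/(4914 + 2711) = ((-280 - 70) - 65)/7625 = (-350 - 65)*(1/7625) = -415*1/7625 = -83/1525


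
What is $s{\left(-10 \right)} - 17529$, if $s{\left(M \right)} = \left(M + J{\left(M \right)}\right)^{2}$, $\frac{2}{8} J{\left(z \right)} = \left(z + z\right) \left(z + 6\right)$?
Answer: $78571$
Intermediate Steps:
$J{\left(z \right)} = 8 z \left(6 + z\right)$ ($J{\left(z \right)} = 4 \left(z + z\right) \left(z + 6\right) = 4 \cdot 2 z \left(6 + z\right) = 8 z \left(6 + z\right)$)
$s{\left(M \right)} = \left(M + 8 M \left(6 + M\right)\right)^{2}$
$s{\left(-10 \right)} - 17529 = \left(-10\right)^{2} \left(49 + 8 \left(-10\right)\right)^{2} - 17529 = 100 \left(49 - 80\right)^{2} - 17529 = 100 \left(-31\right)^{2} - 17529 = 100 \cdot 961 - 17529 = 96100 - 17529 = 78571$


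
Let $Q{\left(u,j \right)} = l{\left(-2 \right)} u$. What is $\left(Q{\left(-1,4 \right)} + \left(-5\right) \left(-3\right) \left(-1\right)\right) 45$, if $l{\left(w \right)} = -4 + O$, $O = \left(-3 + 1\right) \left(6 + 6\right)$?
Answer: $585$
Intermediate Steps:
$O = -24$ ($O = \left(-2\right) 12 = -24$)
$l{\left(w \right)} = -28$ ($l{\left(w \right)} = -4 - 24 = -28$)
$Q{\left(u,j \right)} = - 28 u$
$\left(Q{\left(-1,4 \right)} + \left(-5\right) \left(-3\right) \left(-1\right)\right) 45 = \left(\left(-28\right) \left(-1\right) + \left(-5\right) \left(-3\right) \left(-1\right)\right) 45 = \left(28 + 15 \left(-1\right)\right) 45 = \left(28 - 15\right) 45 = 13 \cdot 45 = 585$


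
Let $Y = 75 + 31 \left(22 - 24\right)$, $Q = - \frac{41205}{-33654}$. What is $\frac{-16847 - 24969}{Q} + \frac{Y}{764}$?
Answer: $- \frac{358386023877}{10493540} \approx -34153.0$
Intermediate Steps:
$Q = \frac{13735}{11218}$ ($Q = \left(-41205\right) \left(- \frac{1}{33654}\right) = \frac{13735}{11218} \approx 1.2244$)
$Y = 13$ ($Y = 75 + 31 \left(22 - 24\right) = 75 + 31 \left(-2\right) = 75 - 62 = 13$)
$\frac{-16847 - 24969}{Q} + \frac{Y}{764} = \frac{-16847 - 24969}{\frac{13735}{11218}} + \frac{13}{764} = \left(-41816\right) \frac{11218}{13735} + 13 \cdot \frac{1}{764} = - \frac{469091888}{13735} + \frac{13}{764} = - \frac{358386023877}{10493540}$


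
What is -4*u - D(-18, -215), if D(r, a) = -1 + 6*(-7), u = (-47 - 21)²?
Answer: -18453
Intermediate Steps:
u = 4624 (u = (-68)² = 4624)
D(r, a) = -43 (D(r, a) = -1 - 42 = -43)
-4*u - D(-18, -215) = -4*4624 - 1*(-43) = -18496 + 43 = -18453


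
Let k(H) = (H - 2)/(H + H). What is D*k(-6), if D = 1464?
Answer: 976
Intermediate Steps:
k(H) = (-2 + H)/(2*H) (k(H) = (-2 + H)/((2*H)) = (-2 + H)*(1/(2*H)) = (-2 + H)/(2*H))
D*k(-6) = 1464*((½)*(-2 - 6)/(-6)) = 1464*((½)*(-⅙)*(-8)) = 1464*(⅔) = 976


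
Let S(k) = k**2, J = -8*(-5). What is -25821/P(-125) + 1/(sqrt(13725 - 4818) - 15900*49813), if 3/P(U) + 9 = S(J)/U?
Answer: 3938027018819665589/20987968076015 - sqrt(8907)/12592780845609 ≈ 1.8763e+5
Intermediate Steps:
J = 40
P(U) = 3/(-9 + 1600/U) (P(U) = 3/(-9 + 40**2/U) = 3/(-9 + 1600/U))
-25821/P(-125) + 1/(sqrt(13725 - 4818) - 15900*49813) = -25821/((-3*(-125)/(-1600 + 9*(-125)))) + 1/(sqrt(13725 - 4818) - 15900*49813) = -25821/((-3*(-125)/(-1600 - 1125))) + (1/49813)/(sqrt(8907) - 15900) = -25821/((-3*(-125)/(-2725))) + (1/49813)/(-15900 + sqrt(8907)) = -25821/((-3*(-125)*(-1/2725))) + 1/(49813*(-15900 + sqrt(8907))) = -25821/(-15/109) + 1/(49813*(-15900 + sqrt(8907))) = -25821*(-109/15) + 1/(49813*(-15900 + sqrt(8907))) = 938163/5 + 1/(49813*(-15900 + sqrt(8907)))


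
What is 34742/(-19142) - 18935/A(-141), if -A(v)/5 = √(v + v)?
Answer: -17371/9571 - 3787*I*√282/282 ≈ -1.815 - 225.51*I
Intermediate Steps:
A(v) = -5*√2*√v (A(v) = -5*√(v + v) = -5*√2*√v)
34742/(-19142) - 18935/A(-141) = 34742/(-19142) - 18935*I*√282/1410 = 34742*(-1/19142) - 18935*I*√282/1410 = -17371/9571 - 18935*I*√282/1410 = -17371/9571 - 3787*I*√282/282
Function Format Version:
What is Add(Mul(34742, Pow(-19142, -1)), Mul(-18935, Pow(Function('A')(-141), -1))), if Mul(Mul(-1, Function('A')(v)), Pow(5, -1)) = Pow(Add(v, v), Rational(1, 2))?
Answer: Add(Rational(-17371, 9571), Mul(Rational(-3787, 282), I, Pow(282, Rational(1, 2)))) ≈ Add(-1.8150, Mul(-225.51, I))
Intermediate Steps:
Function('A')(v) = Mul(-5, Pow(2, Rational(1, 2)), Pow(v, Rational(1, 2))) (Function('A')(v) = Mul(-5, Pow(Add(v, v), Rational(1, 2))) = Mul(-5, Pow(Mul(2, v), Rational(1, 2))) = Mul(-5, Mul(Pow(2, Rational(1, 2)), Pow(v, Rational(1, 2)))) = Mul(-5, Pow(2, Rational(1, 2)), Pow(v, Rational(1, 2))))
Add(Mul(34742, Pow(-19142, -1)), Mul(-18935, Pow(Function('A')(-141), -1))) = Add(Mul(34742, Pow(-19142, -1)), Mul(-18935, Pow(Mul(-5, Pow(2, Rational(1, 2)), Pow(-141, Rational(1, 2))), -1))) = Add(Mul(34742, Rational(-1, 19142)), Mul(-18935, Pow(Mul(-5, Pow(2, Rational(1, 2)), Mul(I, Pow(141, Rational(1, 2)))), -1))) = Add(Rational(-17371, 9571), Mul(-18935, Pow(Mul(-5, I, Pow(282, Rational(1, 2))), -1))) = Add(Rational(-17371, 9571), Mul(-18935, Mul(Rational(1, 1410), I, Pow(282, Rational(1, 2))))) = Add(Rational(-17371, 9571), Mul(Rational(-3787, 282), I, Pow(282, Rational(1, 2))))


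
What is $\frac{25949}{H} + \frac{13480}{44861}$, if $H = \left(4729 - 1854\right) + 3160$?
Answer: $\frac{1245449889}{270736135} \approx 4.6002$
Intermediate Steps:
$H = 6035$ ($H = 2875 + 3160 = 6035$)
$\frac{25949}{H} + \frac{13480}{44861} = \frac{25949}{6035} + \frac{13480}{44861} = \frac{1245449889}{270736135}$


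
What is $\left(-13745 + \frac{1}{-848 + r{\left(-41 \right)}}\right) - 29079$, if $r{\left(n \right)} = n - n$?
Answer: $- \frac{36314753}{848} \approx -42824.0$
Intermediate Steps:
$r{\left(n \right)} = 0$
$\left(-13745 + \frac{1}{-848 + r{\left(-41 \right)}}\right) - 29079 = \left(-13745 + \frac{1}{-848 + 0}\right) - 29079 = \left(-13745 + \frac{1}{-848}\right) - 29079 = \left(-13745 - \frac{1}{848}\right) - 29079 = - \frac{11655761}{848} - 29079 = - \frac{36314753}{848}$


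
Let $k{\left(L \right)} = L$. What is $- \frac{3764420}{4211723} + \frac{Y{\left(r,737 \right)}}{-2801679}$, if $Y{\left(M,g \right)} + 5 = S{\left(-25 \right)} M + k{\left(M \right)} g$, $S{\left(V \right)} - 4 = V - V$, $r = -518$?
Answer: $- \frac{8930056069691}{11799895882917} \approx -0.75679$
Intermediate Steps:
$S{\left(V \right)} = 4$ ($S{\left(V \right)} = 4 + \left(V - V\right) = 4 + 0 = 4$)
$Y{\left(M,g \right)} = -5 + 4 M + M g$ ($Y{\left(M,g \right)} = -5 + \left(4 M + M g\right) = -5 + 4 M + M g$)
$- \frac{3764420}{4211723} + \frac{Y{\left(r,737 \right)}}{-2801679} = - \frac{3764420}{4211723} + \frac{-5 + 4 \left(-518\right) - 381766}{-2801679} = \left(-3764420\right) \frac{1}{4211723} + \left(-5 - 2072 - 381766\right) \left(- \frac{1}{2801679}\right) = - \frac{3764420}{4211723} - - \frac{383843}{2801679} = - \frac{3764420}{4211723} + \frac{383843}{2801679} = - \frac{8930056069691}{11799895882917}$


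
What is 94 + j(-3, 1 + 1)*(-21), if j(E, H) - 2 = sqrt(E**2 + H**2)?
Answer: 52 - 21*sqrt(13) ≈ -23.717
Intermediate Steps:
j(E, H) = 2 + sqrt(E**2 + H**2)
94 + j(-3, 1 + 1)*(-21) = 94 + (2 + sqrt((-3)**2 + (1 + 1)**2))*(-21) = 94 + (2 + sqrt(9 + 2**2))*(-21) = 94 + (2 + sqrt(9 + 4))*(-21) = 94 + (2 + sqrt(13))*(-21) = 94 + (-42 - 21*sqrt(13)) = 52 - 21*sqrt(13)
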